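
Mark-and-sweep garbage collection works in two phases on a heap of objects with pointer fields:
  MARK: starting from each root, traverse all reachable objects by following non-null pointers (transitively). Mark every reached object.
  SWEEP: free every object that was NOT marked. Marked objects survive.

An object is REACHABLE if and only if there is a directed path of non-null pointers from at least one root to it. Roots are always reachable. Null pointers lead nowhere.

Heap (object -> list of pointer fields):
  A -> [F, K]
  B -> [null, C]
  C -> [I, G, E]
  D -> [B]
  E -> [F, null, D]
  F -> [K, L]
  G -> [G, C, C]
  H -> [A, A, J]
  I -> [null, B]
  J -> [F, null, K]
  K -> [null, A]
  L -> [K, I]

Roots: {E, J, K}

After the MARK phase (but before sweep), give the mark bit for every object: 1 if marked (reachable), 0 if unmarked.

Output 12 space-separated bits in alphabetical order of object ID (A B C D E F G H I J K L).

Roots: E J K
Mark E: refs=F null D, marked=E
Mark J: refs=F null K, marked=E J
Mark K: refs=null A, marked=E J K
Mark F: refs=K L, marked=E F J K
Mark D: refs=B, marked=D E F J K
Mark A: refs=F K, marked=A D E F J K
Mark L: refs=K I, marked=A D E F J K L
Mark B: refs=null C, marked=A B D E F J K L
Mark I: refs=null B, marked=A B D E F I J K L
Mark C: refs=I G E, marked=A B C D E F I J K L
Mark G: refs=G C C, marked=A B C D E F G I J K L
Unmarked (collected): H

Answer: 1 1 1 1 1 1 1 0 1 1 1 1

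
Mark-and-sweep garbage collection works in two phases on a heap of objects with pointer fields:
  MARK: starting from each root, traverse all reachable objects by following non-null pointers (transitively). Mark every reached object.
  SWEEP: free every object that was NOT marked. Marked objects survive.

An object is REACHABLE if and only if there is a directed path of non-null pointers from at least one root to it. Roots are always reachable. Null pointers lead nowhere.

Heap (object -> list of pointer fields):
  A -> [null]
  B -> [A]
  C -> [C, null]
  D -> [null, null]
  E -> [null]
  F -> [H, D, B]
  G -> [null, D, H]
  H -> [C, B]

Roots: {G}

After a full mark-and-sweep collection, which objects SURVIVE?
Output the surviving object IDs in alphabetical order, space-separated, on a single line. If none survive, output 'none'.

Answer: A B C D G H

Derivation:
Roots: G
Mark G: refs=null D H, marked=G
Mark D: refs=null null, marked=D G
Mark H: refs=C B, marked=D G H
Mark C: refs=C null, marked=C D G H
Mark B: refs=A, marked=B C D G H
Mark A: refs=null, marked=A B C D G H
Unmarked (collected): E F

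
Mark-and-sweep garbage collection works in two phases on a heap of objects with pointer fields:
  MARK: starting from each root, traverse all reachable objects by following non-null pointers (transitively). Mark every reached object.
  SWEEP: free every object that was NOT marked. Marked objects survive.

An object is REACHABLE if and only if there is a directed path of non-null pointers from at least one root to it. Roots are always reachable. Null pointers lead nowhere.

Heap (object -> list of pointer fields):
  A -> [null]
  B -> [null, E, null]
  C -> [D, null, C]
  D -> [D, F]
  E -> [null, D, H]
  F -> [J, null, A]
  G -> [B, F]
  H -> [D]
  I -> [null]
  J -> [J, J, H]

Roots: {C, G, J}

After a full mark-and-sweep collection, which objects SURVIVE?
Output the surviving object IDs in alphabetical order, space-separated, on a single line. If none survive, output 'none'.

Answer: A B C D E F G H J

Derivation:
Roots: C G J
Mark C: refs=D null C, marked=C
Mark G: refs=B F, marked=C G
Mark J: refs=J J H, marked=C G J
Mark D: refs=D F, marked=C D G J
Mark B: refs=null E null, marked=B C D G J
Mark F: refs=J null A, marked=B C D F G J
Mark H: refs=D, marked=B C D F G H J
Mark E: refs=null D H, marked=B C D E F G H J
Mark A: refs=null, marked=A B C D E F G H J
Unmarked (collected): I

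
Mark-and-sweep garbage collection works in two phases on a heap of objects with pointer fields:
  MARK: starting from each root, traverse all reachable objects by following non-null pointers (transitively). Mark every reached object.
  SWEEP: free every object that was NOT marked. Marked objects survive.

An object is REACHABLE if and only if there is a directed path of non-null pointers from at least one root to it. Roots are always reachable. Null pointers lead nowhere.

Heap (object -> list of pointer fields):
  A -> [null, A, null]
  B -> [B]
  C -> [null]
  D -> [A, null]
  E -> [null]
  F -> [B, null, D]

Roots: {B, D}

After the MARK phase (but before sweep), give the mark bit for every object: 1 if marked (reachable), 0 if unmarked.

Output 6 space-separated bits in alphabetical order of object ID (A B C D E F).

Answer: 1 1 0 1 0 0

Derivation:
Roots: B D
Mark B: refs=B, marked=B
Mark D: refs=A null, marked=B D
Mark A: refs=null A null, marked=A B D
Unmarked (collected): C E F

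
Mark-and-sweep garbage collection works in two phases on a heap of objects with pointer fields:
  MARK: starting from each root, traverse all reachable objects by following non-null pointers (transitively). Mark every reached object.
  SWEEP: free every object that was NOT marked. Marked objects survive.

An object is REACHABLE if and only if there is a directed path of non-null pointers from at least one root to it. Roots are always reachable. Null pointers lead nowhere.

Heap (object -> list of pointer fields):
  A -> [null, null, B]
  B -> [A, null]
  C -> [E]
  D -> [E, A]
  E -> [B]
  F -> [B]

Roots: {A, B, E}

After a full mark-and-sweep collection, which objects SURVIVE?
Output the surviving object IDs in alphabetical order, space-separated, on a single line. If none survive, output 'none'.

Roots: A B E
Mark A: refs=null null B, marked=A
Mark B: refs=A null, marked=A B
Mark E: refs=B, marked=A B E
Unmarked (collected): C D F

Answer: A B E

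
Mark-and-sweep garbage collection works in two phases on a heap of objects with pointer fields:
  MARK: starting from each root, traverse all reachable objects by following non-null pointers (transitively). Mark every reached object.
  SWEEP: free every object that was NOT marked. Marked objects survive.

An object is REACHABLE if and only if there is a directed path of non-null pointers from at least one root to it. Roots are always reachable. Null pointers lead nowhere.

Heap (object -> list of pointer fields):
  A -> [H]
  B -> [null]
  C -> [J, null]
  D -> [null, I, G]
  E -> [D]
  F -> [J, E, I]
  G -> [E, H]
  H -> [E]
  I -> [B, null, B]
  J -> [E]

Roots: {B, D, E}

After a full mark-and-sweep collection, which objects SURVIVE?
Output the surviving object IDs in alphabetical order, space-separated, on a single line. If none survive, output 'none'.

Answer: B D E G H I

Derivation:
Roots: B D E
Mark B: refs=null, marked=B
Mark D: refs=null I G, marked=B D
Mark E: refs=D, marked=B D E
Mark I: refs=B null B, marked=B D E I
Mark G: refs=E H, marked=B D E G I
Mark H: refs=E, marked=B D E G H I
Unmarked (collected): A C F J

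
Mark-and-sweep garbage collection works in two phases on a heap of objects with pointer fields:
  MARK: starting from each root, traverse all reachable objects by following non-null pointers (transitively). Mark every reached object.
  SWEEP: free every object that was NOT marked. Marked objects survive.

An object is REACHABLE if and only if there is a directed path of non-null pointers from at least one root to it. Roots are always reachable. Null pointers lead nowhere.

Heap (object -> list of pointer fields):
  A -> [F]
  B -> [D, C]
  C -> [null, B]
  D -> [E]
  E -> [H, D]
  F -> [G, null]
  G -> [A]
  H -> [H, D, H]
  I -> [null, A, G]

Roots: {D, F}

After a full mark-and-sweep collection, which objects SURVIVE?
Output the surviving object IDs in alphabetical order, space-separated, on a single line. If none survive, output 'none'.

Answer: A D E F G H

Derivation:
Roots: D F
Mark D: refs=E, marked=D
Mark F: refs=G null, marked=D F
Mark E: refs=H D, marked=D E F
Mark G: refs=A, marked=D E F G
Mark H: refs=H D H, marked=D E F G H
Mark A: refs=F, marked=A D E F G H
Unmarked (collected): B C I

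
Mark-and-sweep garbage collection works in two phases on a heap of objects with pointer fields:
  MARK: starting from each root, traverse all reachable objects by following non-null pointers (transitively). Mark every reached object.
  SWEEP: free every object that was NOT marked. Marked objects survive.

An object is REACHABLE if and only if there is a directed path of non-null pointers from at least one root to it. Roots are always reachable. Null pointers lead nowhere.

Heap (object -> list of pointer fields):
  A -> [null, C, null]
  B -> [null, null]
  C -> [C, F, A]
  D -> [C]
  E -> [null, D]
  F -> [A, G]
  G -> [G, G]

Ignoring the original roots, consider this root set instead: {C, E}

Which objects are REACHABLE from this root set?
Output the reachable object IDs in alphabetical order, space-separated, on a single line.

Answer: A C D E F G

Derivation:
Roots: C E
Mark C: refs=C F A, marked=C
Mark E: refs=null D, marked=C E
Mark F: refs=A G, marked=C E F
Mark A: refs=null C null, marked=A C E F
Mark D: refs=C, marked=A C D E F
Mark G: refs=G G, marked=A C D E F G
Unmarked (collected): B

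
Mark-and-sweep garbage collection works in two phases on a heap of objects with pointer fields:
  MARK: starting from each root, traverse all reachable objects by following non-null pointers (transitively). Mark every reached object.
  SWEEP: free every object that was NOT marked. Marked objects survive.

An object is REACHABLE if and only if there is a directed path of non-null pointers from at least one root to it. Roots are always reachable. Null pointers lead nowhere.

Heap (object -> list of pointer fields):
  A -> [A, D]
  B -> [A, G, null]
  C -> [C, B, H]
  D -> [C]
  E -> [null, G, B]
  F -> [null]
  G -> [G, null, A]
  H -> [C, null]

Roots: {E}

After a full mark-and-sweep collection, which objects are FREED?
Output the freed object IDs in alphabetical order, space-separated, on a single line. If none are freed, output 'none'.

Roots: E
Mark E: refs=null G B, marked=E
Mark G: refs=G null A, marked=E G
Mark B: refs=A G null, marked=B E G
Mark A: refs=A D, marked=A B E G
Mark D: refs=C, marked=A B D E G
Mark C: refs=C B H, marked=A B C D E G
Mark H: refs=C null, marked=A B C D E G H
Unmarked (collected): F

Answer: F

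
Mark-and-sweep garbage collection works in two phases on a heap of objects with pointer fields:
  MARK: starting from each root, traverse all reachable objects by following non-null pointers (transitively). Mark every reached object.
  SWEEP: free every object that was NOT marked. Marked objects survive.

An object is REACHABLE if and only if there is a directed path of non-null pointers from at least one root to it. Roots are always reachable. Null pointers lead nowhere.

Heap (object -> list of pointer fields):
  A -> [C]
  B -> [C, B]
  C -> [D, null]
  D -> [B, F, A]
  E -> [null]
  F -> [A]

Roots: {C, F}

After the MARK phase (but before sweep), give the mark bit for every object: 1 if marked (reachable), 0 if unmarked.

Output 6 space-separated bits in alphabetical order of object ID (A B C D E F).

Roots: C F
Mark C: refs=D null, marked=C
Mark F: refs=A, marked=C F
Mark D: refs=B F A, marked=C D F
Mark A: refs=C, marked=A C D F
Mark B: refs=C B, marked=A B C D F
Unmarked (collected): E

Answer: 1 1 1 1 0 1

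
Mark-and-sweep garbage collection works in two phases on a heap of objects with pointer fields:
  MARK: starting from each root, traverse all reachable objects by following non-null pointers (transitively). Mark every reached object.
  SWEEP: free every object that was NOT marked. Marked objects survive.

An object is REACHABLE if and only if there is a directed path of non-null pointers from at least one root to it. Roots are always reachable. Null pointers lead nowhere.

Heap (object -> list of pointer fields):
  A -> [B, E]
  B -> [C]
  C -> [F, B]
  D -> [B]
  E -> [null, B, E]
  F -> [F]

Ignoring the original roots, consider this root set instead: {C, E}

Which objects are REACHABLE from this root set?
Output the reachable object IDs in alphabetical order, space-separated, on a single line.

Answer: B C E F

Derivation:
Roots: C E
Mark C: refs=F B, marked=C
Mark E: refs=null B E, marked=C E
Mark F: refs=F, marked=C E F
Mark B: refs=C, marked=B C E F
Unmarked (collected): A D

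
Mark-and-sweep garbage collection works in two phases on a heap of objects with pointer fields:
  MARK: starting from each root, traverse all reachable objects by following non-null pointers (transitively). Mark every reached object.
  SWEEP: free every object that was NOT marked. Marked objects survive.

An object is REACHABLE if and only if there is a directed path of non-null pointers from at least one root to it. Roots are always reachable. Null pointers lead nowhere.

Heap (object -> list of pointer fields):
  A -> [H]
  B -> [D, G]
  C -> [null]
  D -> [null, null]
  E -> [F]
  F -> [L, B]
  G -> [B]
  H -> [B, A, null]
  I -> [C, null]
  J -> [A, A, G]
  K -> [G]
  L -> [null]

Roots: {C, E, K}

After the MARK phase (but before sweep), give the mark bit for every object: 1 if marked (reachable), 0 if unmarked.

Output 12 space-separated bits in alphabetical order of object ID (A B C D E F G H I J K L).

Answer: 0 1 1 1 1 1 1 0 0 0 1 1

Derivation:
Roots: C E K
Mark C: refs=null, marked=C
Mark E: refs=F, marked=C E
Mark K: refs=G, marked=C E K
Mark F: refs=L B, marked=C E F K
Mark G: refs=B, marked=C E F G K
Mark L: refs=null, marked=C E F G K L
Mark B: refs=D G, marked=B C E F G K L
Mark D: refs=null null, marked=B C D E F G K L
Unmarked (collected): A H I J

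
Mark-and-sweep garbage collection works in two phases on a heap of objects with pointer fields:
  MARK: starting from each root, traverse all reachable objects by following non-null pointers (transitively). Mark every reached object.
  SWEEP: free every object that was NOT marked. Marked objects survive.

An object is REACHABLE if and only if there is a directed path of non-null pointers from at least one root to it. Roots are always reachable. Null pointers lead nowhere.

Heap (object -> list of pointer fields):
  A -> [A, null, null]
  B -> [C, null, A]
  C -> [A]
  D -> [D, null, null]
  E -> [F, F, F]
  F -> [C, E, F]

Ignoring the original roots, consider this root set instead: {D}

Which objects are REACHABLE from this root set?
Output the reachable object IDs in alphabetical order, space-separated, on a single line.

Roots: D
Mark D: refs=D null null, marked=D
Unmarked (collected): A B C E F

Answer: D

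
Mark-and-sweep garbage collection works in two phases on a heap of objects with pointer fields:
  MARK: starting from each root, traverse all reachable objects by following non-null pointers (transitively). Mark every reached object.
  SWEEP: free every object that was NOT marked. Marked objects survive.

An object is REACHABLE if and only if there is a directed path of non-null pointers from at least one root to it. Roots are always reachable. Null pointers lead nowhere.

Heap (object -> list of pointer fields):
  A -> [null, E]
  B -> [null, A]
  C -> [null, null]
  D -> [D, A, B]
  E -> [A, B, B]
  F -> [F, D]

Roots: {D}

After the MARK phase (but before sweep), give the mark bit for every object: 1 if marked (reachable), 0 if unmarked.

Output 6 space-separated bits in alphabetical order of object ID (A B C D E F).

Roots: D
Mark D: refs=D A B, marked=D
Mark A: refs=null E, marked=A D
Mark B: refs=null A, marked=A B D
Mark E: refs=A B B, marked=A B D E
Unmarked (collected): C F

Answer: 1 1 0 1 1 0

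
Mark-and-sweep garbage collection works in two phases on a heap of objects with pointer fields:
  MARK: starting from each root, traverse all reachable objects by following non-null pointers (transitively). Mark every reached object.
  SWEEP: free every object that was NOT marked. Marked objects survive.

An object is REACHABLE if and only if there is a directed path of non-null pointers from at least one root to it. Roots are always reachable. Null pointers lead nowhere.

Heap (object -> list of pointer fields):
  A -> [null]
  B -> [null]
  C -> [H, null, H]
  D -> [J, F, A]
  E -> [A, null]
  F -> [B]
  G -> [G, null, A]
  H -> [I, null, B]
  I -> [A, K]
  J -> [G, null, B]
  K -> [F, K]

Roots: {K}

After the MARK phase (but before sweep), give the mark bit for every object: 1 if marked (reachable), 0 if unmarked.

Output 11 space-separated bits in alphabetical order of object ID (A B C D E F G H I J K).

Answer: 0 1 0 0 0 1 0 0 0 0 1

Derivation:
Roots: K
Mark K: refs=F K, marked=K
Mark F: refs=B, marked=F K
Mark B: refs=null, marked=B F K
Unmarked (collected): A C D E G H I J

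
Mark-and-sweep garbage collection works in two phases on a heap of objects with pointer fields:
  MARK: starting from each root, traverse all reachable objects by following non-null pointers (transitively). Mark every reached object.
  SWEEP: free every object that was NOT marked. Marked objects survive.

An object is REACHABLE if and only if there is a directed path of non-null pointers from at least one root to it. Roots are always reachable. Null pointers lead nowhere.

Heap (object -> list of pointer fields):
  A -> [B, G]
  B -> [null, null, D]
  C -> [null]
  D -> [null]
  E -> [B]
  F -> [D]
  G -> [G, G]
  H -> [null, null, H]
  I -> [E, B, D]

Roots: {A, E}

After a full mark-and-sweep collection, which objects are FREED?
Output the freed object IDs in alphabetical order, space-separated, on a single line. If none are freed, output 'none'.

Roots: A E
Mark A: refs=B G, marked=A
Mark E: refs=B, marked=A E
Mark B: refs=null null D, marked=A B E
Mark G: refs=G G, marked=A B E G
Mark D: refs=null, marked=A B D E G
Unmarked (collected): C F H I

Answer: C F H I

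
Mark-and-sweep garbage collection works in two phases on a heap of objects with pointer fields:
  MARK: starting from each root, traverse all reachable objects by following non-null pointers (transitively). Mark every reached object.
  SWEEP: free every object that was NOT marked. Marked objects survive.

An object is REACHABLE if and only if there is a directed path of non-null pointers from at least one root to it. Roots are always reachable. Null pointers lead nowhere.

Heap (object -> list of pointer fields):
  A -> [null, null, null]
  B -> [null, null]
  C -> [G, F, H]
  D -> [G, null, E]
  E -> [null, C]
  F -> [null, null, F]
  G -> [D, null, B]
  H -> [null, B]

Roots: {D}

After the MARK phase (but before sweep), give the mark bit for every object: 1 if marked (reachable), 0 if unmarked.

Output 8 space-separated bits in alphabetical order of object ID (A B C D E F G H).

Answer: 0 1 1 1 1 1 1 1

Derivation:
Roots: D
Mark D: refs=G null E, marked=D
Mark G: refs=D null B, marked=D G
Mark E: refs=null C, marked=D E G
Mark B: refs=null null, marked=B D E G
Mark C: refs=G F H, marked=B C D E G
Mark F: refs=null null F, marked=B C D E F G
Mark H: refs=null B, marked=B C D E F G H
Unmarked (collected): A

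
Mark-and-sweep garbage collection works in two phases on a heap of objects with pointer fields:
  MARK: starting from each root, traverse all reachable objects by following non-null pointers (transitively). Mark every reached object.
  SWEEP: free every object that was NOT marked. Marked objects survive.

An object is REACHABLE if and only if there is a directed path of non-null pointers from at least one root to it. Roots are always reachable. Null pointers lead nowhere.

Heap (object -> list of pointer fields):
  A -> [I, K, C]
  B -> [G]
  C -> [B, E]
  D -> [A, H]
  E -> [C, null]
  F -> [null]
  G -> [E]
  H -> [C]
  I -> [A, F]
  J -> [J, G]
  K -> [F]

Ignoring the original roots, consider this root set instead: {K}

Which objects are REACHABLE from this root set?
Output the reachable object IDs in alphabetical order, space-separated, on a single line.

Answer: F K

Derivation:
Roots: K
Mark K: refs=F, marked=K
Mark F: refs=null, marked=F K
Unmarked (collected): A B C D E G H I J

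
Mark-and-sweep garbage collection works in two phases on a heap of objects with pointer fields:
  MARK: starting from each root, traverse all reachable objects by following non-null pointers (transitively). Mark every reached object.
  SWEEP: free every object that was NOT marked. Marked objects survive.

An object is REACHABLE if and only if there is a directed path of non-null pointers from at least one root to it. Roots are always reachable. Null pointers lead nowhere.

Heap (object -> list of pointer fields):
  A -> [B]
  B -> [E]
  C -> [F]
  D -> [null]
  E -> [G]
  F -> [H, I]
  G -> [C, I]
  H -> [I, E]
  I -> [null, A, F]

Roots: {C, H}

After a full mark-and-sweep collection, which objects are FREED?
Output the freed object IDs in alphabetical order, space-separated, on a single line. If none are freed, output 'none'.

Roots: C H
Mark C: refs=F, marked=C
Mark H: refs=I E, marked=C H
Mark F: refs=H I, marked=C F H
Mark I: refs=null A F, marked=C F H I
Mark E: refs=G, marked=C E F H I
Mark A: refs=B, marked=A C E F H I
Mark G: refs=C I, marked=A C E F G H I
Mark B: refs=E, marked=A B C E F G H I
Unmarked (collected): D

Answer: D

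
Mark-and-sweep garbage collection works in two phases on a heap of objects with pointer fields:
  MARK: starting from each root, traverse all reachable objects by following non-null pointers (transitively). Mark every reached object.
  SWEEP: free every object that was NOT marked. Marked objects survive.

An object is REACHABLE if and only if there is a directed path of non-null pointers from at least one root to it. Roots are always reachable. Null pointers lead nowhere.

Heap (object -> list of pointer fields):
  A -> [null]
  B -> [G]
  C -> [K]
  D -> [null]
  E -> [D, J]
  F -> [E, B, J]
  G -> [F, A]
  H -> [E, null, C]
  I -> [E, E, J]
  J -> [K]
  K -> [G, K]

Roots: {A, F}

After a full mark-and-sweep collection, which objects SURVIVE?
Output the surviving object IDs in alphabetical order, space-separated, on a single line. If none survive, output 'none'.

Answer: A B D E F G J K

Derivation:
Roots: A F
Mark A: refs=null, marked=A
Mark F: refs=E B J, marked=A F
Mark E: refs=D J, marked=A E F
Mark B: refs=G, marked=A B E F
Mark J: refs=K, marked=A B E F J
Mark D: refs=null, marked=A B D E F J
Mark G: refs=F A, marked=A B D E F G J
Mark K: refs=G K, marked=A B D E F G J K
Unmarked (collected): C H I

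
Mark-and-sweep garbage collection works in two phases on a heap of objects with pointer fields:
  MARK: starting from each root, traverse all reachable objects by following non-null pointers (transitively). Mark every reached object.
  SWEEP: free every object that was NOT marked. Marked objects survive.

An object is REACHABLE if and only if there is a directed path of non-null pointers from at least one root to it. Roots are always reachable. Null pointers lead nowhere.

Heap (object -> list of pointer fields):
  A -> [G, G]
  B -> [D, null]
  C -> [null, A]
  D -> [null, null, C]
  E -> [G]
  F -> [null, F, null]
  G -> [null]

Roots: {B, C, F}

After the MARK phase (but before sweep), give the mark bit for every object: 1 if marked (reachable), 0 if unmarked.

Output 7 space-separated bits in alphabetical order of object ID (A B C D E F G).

Roots: B C F
Mark B: refs=D null, marked=B
Mark C: refs=null A, marked=B C
Mark F: refs=null F null, marked=B C F
Mark D: refs=null null C, marked=B C D F
Mark A: refs=G G, marked=A B C D F
Mark G: refs=null, marked=A B C D F G
Unmarked (collected): E

Answer: 1 1 1 1 0 1 1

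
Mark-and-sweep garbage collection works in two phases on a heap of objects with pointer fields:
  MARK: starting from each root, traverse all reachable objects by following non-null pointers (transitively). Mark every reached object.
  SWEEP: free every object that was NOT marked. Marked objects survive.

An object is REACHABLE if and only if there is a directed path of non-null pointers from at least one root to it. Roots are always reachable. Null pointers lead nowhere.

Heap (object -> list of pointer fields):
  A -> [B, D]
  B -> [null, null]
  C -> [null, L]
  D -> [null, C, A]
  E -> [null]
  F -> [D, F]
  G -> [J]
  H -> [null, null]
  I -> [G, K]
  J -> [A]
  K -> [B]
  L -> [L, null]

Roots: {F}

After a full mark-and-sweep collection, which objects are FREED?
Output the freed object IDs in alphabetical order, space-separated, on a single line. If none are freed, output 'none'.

Answer: E G H I J K

Derivation:
Roots: F
Mark F: refs=D F, marked=F
Mark D: refs=null C A, marked=D F
Mark C: refs=null L, marked=C D F
Mark A: refs=B D, marked=A C D F
Mark L: refs=L null, marked=A C D F L
Mark B: refs=null null, marked=A B C D F L
Unmarked (collected): E G H I J K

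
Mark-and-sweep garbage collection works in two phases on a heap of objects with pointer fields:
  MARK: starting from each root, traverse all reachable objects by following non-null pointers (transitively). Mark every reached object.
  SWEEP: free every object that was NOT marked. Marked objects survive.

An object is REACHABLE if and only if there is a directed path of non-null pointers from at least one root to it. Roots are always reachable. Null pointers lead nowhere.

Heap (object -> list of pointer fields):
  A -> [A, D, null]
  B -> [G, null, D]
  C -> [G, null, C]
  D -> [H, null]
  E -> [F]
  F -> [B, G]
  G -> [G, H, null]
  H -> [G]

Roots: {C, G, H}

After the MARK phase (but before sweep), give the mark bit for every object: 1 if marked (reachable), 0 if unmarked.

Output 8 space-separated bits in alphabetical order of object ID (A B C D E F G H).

Answer: 0 0 1 0 0 0 1 1

Derivation:
Roots: C G H
Mark C: refs=G null C, marked=C
Mark G: refs=G H null, marked=C G
Mark H: refs=G, marked=C G H
Unmarked (collected): A B D E F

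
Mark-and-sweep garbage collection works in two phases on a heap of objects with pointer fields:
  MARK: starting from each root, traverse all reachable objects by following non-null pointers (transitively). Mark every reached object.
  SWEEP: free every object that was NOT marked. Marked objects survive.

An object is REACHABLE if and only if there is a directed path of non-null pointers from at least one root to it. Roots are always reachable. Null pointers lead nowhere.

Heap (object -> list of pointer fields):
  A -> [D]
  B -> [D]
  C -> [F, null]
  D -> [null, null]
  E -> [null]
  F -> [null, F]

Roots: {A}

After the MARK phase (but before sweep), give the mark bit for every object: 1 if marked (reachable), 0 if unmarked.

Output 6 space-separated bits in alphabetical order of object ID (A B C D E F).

Roots: A
Mark A: refs=D, marked=A
Mark D: refs=null null, marked=A D
Unmarked (collected): B C E F

Answer: 1 0 0 1 0 0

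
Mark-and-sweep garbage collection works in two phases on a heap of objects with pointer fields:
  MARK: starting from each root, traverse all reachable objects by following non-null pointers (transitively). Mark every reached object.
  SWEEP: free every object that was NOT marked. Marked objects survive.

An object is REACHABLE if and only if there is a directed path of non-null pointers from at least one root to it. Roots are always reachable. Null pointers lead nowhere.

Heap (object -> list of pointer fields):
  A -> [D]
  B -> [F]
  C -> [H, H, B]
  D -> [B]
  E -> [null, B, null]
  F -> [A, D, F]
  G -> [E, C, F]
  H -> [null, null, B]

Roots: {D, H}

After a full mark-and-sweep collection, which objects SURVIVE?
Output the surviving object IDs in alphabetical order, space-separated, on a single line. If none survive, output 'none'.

Roots: D H
Mark D: refs=B, marked=D
Mark H: refs=null null B, marked=D H
Mark B: refs=F, marked=B D H
Mark F: refs=A D F, marked=B D F H
Mark A: refs=D, marked=A B D F H
Unmarked (collected): C E G

Answer: A B D F H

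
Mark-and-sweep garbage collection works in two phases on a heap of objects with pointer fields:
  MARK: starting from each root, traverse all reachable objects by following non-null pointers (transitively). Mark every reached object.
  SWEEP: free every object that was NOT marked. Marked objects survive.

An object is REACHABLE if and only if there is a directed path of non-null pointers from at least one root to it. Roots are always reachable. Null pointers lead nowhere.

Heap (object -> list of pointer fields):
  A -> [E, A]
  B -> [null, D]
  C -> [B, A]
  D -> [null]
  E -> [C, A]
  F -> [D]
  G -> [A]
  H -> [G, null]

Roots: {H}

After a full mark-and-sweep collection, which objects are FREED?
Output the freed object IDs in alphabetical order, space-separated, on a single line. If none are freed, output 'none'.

Answer: F

Derivation:
Roots: H
Mark H: refs=G null, marked=H
Mark G: refs=A, marked=G H
Mark A: refs=E A, marked=A G H
Mark E: refs=C A, marked=A E G H
Mark C: refs=B A, marked=A C E G H
Mark B: refs=null D, marked=A B C E G H
Mark D: refs=null, marked=A B C D E G H
Unmarked (collected): F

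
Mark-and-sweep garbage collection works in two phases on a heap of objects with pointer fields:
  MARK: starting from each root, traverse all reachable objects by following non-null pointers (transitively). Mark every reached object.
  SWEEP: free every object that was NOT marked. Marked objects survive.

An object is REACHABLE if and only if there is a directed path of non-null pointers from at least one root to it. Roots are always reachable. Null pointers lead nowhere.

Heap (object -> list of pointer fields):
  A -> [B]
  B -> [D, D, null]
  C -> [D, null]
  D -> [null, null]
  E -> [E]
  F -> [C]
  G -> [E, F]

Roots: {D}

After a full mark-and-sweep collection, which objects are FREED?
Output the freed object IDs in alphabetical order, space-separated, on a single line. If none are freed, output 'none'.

Roots: D
Mark D: refs=null null, marked=D
Unmarked (collected): A B C E F G

Answer: A B C E F G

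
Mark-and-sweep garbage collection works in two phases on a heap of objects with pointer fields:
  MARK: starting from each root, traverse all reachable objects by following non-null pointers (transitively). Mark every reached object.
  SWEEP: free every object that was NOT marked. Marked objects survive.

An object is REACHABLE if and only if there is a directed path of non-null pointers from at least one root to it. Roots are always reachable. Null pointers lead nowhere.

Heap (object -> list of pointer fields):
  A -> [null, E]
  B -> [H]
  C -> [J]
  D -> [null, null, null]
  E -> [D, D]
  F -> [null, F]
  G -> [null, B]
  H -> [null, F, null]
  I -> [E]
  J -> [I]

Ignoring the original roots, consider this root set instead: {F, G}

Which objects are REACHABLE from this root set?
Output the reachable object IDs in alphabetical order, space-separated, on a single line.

Roots: F G
Mark F: refs=null F, marked=F
Mark G: refs=null B, marked=F G
Mark B: refs=H, marked=B F G
Mark H: refs=null F null, marked=B F G H
Unmarked (collected): A C D E I J

Answer: B F G H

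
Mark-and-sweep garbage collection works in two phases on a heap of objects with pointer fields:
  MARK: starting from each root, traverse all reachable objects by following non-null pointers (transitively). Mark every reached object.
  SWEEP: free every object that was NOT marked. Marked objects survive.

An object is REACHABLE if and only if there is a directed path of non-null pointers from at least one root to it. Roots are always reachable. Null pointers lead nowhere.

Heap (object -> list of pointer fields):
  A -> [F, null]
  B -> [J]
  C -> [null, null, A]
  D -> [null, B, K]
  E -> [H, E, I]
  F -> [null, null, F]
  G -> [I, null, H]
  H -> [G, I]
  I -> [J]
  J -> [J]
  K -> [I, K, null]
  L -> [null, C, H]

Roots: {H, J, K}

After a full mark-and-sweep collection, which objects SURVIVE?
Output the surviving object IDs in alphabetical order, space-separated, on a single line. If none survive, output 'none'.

Roots: H J K
Mark H: refs=G I, marked=H
Mark J: refs=J, marked=H J
Mark K: refs=I K null, marked=H J K
Mark G: refs=I null H, marked=G H J K
Mark I: refs=J, marked=G H I J K
Unmarked (collected): A B C D E F L

Answer: G H I J K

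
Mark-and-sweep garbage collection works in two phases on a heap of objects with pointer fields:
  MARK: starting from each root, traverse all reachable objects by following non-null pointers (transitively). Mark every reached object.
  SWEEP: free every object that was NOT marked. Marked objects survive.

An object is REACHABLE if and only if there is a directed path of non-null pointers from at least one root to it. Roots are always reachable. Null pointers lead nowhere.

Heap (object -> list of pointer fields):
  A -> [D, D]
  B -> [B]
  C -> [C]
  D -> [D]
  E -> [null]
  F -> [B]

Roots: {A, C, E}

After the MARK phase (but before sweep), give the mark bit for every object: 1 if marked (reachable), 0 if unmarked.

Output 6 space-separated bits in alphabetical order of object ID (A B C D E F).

Answer: 1 0 1 1 1 0

Derivation:
Roots: A C E
Mark A: refs=D D, marked=A
Mark C: refs=C, marked=A C
Mark E: refs=null, marked=A C E
Mark D: refs=D, marked=A C D E
Unmarked (collected): B F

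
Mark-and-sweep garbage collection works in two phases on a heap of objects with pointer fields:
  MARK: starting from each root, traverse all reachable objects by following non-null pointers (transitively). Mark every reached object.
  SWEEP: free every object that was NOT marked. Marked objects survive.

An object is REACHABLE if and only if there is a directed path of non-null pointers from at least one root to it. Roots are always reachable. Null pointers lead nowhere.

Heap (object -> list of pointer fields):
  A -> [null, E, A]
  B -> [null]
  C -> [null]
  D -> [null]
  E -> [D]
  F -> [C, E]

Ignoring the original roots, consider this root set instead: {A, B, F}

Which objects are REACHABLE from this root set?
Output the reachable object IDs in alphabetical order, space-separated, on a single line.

Roots: A B F
Mark A: refs=null E A, marked=A
Mark B: refs=null, marked=A B
Mark F: refs=C E, marked=A B F
Mark E: refs=D, marked=A B E F
Mark C: refs=null, marked=A B C E F
Mark D: refs=null, marked=A B C D E F
Unmarked (collected): (none)

Answer: A B C D E F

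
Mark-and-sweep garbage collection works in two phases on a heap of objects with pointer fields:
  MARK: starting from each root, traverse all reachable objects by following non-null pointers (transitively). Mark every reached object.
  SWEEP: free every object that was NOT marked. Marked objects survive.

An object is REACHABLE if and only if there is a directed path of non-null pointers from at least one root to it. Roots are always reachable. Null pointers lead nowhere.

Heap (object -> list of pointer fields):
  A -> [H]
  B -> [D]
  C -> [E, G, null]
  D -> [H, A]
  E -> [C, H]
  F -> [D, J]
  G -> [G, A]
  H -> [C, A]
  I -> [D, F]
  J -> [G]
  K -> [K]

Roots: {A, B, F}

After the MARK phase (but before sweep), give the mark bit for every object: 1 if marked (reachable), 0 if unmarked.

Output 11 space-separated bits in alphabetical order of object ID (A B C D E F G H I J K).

Answer: 1 1 1 1 1 1 1 1 0 1 0

Derivation:
Roots: A B F
Mark A: refs=H, marked=A
Mark B: refs=D, marked=A B
Mark F: refs=D J, marked=A B F
Mark H: refs=C A, marked=A B F H
Mark D: refs=H A, marked=A B D F H
Mark J: refs=G, marked=A B D F H J
Mark C: refs=E G null, marked=A B C D F H J
Mark G: refs=G A, marked=A B C D F G H J
Mark E: refs=C H, marked=A B C D E F G H J
Unmarked (collected): I K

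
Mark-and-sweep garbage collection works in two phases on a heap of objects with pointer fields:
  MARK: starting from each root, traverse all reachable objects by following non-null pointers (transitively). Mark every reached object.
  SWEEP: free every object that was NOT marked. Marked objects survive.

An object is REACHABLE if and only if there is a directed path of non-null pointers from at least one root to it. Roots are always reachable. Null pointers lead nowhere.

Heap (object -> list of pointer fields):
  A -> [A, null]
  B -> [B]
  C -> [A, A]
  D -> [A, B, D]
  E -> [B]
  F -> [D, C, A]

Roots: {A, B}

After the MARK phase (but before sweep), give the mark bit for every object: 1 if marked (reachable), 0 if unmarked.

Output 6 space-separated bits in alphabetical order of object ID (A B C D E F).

Answer: 1 1 0 0 0 0

Derivation:
Roots: A B
Mark A: refs=A null, marked=A
Mark B: refs=B, marked=A B
Unmarked (collected): C D E F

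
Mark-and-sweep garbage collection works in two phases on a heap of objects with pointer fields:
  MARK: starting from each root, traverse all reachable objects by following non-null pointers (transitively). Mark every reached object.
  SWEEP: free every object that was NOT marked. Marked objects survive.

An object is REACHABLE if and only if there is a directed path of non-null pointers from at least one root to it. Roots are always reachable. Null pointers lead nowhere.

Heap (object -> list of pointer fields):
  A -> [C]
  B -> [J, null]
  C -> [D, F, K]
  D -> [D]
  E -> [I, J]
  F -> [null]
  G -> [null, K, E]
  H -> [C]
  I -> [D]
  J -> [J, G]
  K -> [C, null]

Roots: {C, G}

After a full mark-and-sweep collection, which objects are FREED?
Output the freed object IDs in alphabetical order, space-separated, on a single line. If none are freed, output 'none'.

Answer: A B H

Derivation:
Roots: C G
Mark C: refs=D F K, marked=C
Mark G: refs=null K E, marked=C G
Mark D: refs=D, marked=C D G
Mark F: refs=null, marked=C D F G
Mark K: refs=C null, marked=C D F G K
Mark E: refs=I J, marked=C D E F G K
Mark I: refs=D, marked=C D E F G I K
Mark J: refs=J G, marked=C D E F G I J K
Unmarked (collected): A B H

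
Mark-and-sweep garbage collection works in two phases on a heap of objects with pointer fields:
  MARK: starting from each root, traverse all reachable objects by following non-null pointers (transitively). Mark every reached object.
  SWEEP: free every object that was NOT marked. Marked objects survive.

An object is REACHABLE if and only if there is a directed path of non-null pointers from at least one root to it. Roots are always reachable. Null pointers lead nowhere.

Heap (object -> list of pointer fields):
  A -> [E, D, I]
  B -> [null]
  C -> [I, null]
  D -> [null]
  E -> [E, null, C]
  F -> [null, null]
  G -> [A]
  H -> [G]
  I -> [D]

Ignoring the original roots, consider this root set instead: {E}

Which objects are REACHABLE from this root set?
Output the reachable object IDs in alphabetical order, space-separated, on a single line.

Answer: C D E I

Derivation:
Roots: E
Mark E: refs=E null C, marked=E
Mark C: refs=I null, marked=C E
Mark I: refs=D, marked=C E I
Mark D: refs=null, marked=C D E I
Unmarked (collected): A B F G H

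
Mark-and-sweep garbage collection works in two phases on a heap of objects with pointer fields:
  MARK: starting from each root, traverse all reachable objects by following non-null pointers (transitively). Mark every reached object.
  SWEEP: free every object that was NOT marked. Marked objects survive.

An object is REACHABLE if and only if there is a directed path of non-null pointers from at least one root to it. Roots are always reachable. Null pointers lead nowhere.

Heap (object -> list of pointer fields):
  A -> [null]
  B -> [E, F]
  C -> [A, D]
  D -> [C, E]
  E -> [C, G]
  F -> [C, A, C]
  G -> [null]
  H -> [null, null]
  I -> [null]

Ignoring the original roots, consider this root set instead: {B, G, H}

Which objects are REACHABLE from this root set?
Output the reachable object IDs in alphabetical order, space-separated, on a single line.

Answer: A B C D E F G H

Derivation:
Roots: B G H
Mark B: refs=E F, marked=B
Mark G: refs=null, marked=B G
Mark H: refs=null null, marked=B G H
Mark E: refs=C G, marked=B E G H
Mark F: refs=C A C, marked=B E F G H
Mark C: refs=A D, marked=B C E F G H
Mark A: refs=null, marked=A B C E F G H
Mark D: refs=C E, marked=A B C D E F G H
Unmarked (collected): I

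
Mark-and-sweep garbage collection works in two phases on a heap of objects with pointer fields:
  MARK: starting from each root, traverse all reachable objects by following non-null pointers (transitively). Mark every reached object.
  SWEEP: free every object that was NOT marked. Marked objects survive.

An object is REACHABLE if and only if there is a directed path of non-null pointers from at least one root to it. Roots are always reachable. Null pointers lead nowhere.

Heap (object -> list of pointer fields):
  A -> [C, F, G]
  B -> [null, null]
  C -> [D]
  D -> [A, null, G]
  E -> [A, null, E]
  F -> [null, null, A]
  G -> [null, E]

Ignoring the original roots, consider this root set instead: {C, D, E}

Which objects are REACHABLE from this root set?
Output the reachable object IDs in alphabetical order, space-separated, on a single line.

Roots: C D E
Mark C: refs=D, marked=C
Mark D: refs=A null G, marked=C D
Mark E: refs=A null E, marked=C D E
Mark A: refs=C F G, marked=A C D E
Mark G: refs=null E, marked=A C D E G
Mark F: refs=null null A, marked=A C D E F G
Unmarked (collected): B

Answer: A C D E F G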